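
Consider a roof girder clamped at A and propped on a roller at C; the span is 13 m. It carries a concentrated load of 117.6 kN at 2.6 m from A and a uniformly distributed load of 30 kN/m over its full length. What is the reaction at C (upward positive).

Release the roller at C. Primary structure: cantilever fixed at A.
Free-end deflection of the primary structure under the applied loading (downward +):
  point load 117.6 at a = 2.6: Pa²(3L − a)/(6EI) = 4823/EI
  UDL 30: wL⁴/(8EI) = 107104/EI
  δ_0 = 111927/EI
Tip deflection under a unit load at C: L³/(3EI) = 732.3/EI.
The prop prevents deflection at C: R_C = δ_0/δ_{CC} = 111927/732.3 = 152.8 kN.

R_C = 152.8 kN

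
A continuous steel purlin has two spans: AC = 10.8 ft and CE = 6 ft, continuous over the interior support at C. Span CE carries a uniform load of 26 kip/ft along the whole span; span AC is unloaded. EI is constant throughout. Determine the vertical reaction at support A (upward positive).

R_A = -3.869 kip

Insert a hinge at C; M_C is the redundant, and each span becomes simply supported.
Rotations at C on the released spans (each span's end-slope, ×1/EI):
  span CE: UDL 26: wL³/(24EI) = 234/EI
  relative rotation θ_0 = (0 + 234)/EI = 234/EI
A unit hogging moment at C produces rotation L₁/(3EI) + L₂/(3EI) = 5.6/EI.
Slope continuity at C: θ_0 = M_C·5.6/EI, so M_C = 234/5.6 = 41.79 kip·ft (hogging).
Span AC, ΣM about A with M_C applied at C: R_C^{AC}·10.8 = 0 + 41.79, so R_C^{AC} = 3.869 kip and R_A = 0 − 3.869 = -3.869 kip.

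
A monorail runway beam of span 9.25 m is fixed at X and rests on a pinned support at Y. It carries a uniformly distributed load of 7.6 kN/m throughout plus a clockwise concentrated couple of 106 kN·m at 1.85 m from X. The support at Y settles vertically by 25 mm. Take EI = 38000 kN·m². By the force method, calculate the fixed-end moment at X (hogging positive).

Release the roller at Y. Primary structure: cantilever fixed at X.
Downward deflection at the released point Y due to the loads:
  UDL 7.6: wL⁴/(8EI) = 6955/EI
  clockwise couple 106 at a = 1.85: M₀a(2L − a)/(2EI) = 1633/EI
  δ_0 = 8587/EI
Tip deflection under a unit load at Y: L³/(3EI) = 263.8/EI.
With EI = 38000 kN·m²: δ_0 = 0.22598 m and δ_{YY} = 0.006943 m/kN.
Compatibility — the beam at Y must follow the support down by 0.025 m: δ_0 − R_Y·δ_{YY} = 0.025, so R_Y = (0.22598 − 0.025)/0.006943 = 28.95 kN.
Moment equilibrium about X: M_X = Σ(load moments about X) − R_Y·L = 431.1 − 28.95×9.25 = 163.4 kN·m.

M_X = 163.4 kN·m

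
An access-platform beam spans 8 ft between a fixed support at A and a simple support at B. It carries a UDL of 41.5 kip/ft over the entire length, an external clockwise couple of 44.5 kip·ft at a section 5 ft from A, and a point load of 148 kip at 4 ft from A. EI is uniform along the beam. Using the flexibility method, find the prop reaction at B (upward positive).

R_B = 177.9 kip

Take the reaction at B as the redundant and release it; the primary structure is a cantilever fixed at A.
Primary-structure tip deflection at B by superposition:
  UDL 41.5: wL⁴/(8EI) = 21248/EI
  clockwise couple 44.5 at a = 5: M₀a(2L − a)/(2EI) = 1224/EI
  point load 148 at a = 4: Pa²(3L − a)/(6EI) = 7893/EI
  δ_0 = 30365/EI
Tip deflection under a unit load at B: L³/(3EI) = 170.7/EI.
Compatibility at B: δ_0 − R_B·δ_{BB} = 0, so R_B = 30365/170.7 = 177.9 kip.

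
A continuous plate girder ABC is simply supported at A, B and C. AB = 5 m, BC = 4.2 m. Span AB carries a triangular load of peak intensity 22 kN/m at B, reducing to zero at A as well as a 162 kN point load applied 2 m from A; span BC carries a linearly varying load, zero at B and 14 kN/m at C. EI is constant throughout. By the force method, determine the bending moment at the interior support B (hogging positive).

M_B = 100.5 kN·m

Insert a hinge at B; M_B is the redundant, and each span becomes simply supported.
End slopes at the hinge B, treating each span as simply supported:
  span AB: triangular load, peak 22: w₀L³/(45EI) = 61.11/EI
  span AB: point load 162 at a = 2: Pab(L + a)/(6LEI) = 226.8/EI
  span BC: triangular load, peak 14: 7w₀L³/(360EI) = 20.17/EI
  relative rotation θ_0 = (287.9 + 20.17)/EI = 308.1/EI
A unit hogging moment at B produces rotation L₁/(3EI) + L₂/(3EI) = 3.067/EI.
Slope continuity at B: θ_0 = M_B·3.067/EI, so M_B = 308.1/3.067 = 100.5 kN·m (hogging).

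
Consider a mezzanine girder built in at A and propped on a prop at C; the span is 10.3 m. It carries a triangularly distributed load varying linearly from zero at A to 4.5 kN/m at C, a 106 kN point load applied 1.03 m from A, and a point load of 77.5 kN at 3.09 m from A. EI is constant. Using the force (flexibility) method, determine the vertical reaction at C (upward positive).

R_C = 23.7 kN

Remove the prop at C; the released (primary) structure is a cantilever built in at A.
Free-end deflection of the primary structure under the applied loading (downward +):
  triangular load, peak 4.5 at the free end: 11w₀L⁴/(120EI) = 4643/EI
  point load 106 at a = 1.03: Pa²(3L − a)/(6EI) = 559.8/EI
  point load 77.5 at a = 3.09: Pa²(3L − a)/(6EI) = 3430/EI
  δ_0 = 8632/EI
Flexibility coefficient — unit upward force at C: δ_{CC} = L³/(3EI) = 364.2/EI.
Compatibility at C: δ_0 − R_C·δ_{CC} = 0, so R_C = 8632/364.2 = 23.7 kN.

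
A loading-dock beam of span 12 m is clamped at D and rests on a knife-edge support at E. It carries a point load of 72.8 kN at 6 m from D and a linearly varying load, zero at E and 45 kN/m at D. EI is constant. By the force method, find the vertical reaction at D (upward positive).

Choose R_E as the redundant. The primary structure is the cantilever fixed at D.
Free-end deflection of the primary structure under the applied loading (downward +):
  point load 72.8 at a = 6: Pa²(3L − a)/(6EI) = 13104/EI
  triangular load, peak 45 at the fixed end: w₀L⁴/(30EI) = 31104/EI
  δ_0 = 44208/EI
Flexibility coefficient — unit upward force at E: δ_{EE} = L³/(3EI) = 576/EI.
The prop prevents deflection at E: R_E = δ_0/δ_{EE} = 44208/576 = 76.75 kN.
Vertical equilibrium: R_D = ΣP − R_E = 342.8 − 76.75 = 266.1 kN.

R_D = 266.1 kN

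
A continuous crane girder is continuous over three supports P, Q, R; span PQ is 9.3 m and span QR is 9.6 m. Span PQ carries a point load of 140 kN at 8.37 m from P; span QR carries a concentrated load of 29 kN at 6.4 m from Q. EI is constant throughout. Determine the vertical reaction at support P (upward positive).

Take M_Q as the redundant. Released structure: two simple spans PQ and QR with a hinge at Q.
End slopes at the hinge Q, treating each span as simply supported:
  span PQ: point load 140 at a = 8.37: Pab(L + a)/(6LEI) = 345.1/EI
  span QR: point load 29 at a = 6.4: Pab(L + b)/(6LEI) = 132/EI
  relative rotation θ_0 = (345.1 + 132)/EI = 477.1/EI
A unit hogging moment at Q produces rotation L₁/(3EI) + L₂/(3EI) = 6.3/EI.
Compatibility: M_Q·(L₁+L₂)/(3EI) = θ_0, giving M_Q = 75.73 kN·m (hogging).
Span PQ, ΣM about P with M_Q applied at Q: R_Q^{PQ}·9.3 = 1172 + 75.73, so R_Q^{PQ} = 134.1 kN and R_P = 140 − 134.1 = 5.857 kN.

R_P = 5.857 kN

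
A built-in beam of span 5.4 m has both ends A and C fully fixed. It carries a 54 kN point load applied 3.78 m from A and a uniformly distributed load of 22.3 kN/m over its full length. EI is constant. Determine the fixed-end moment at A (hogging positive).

M_A = 72.56 kN·m

Release both end moments; the primary structure is a simply-supported span AC with redundants M_A and M_C.
On the primary (simply-supported) span, the end slopes from the loading are:
  at A: point load 54 at a = 3.78: Pab(L + b)/(6LEI) = 71.65/EI
  at C: point load 54 at a = 3.78: Pab(L + a)/(6LEI) = 93.69/EI
  at A: UDL 22.3: wL³/(24EI) = 146.3/EI
  at C: UDL 22.3: wL³/(24EI) = 146.3/EI
  θ_A0 = 218/EI,  θ_C0 = 240/EI
Flexibility coefficients: a unit moment at one end gives L/(3EI) there and L/(6EI) at the far end, so f₁₁ = f₂₂ = 1.8/EI and f₁₂ = f₂₁ = 0.9/EI.
Compatibility — zero rotation at each built-in end:
  1.8 M_A + 0.9 M_C = 218
  0.9 M_A + 1.8 M_C = 240
Solving the pair gives M_A = 72.56 kN·m and M_C = 97.05 kN·m (hogging).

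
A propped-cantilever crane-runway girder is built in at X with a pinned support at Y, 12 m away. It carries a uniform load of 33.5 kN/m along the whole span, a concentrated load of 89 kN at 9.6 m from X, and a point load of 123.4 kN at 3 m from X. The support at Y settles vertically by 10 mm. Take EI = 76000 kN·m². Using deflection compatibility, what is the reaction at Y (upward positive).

R_Y = 222.7 kN

Release the roller at Y. Primary structure: cantilever fixed at X.
Deflection at Y on the released cantilever, summing each load's contribution:
  UDL 33.5: wL⁴/(8EI) = 86832/EI
  point load 89 at a = 9.6: Pa²(3L − a)/(6EI) = 36090/EI
  point load 123.4 at a = 3: Pa²(3L − a)/(6EI) = 6108/EI
  δ_0 = 129030/EI
Tip deflection under a unit load at Y: L³/(3EI) = 576/EI.
With EI = 76000 kN·m²: δ_0 = 1.6978 m and δ_{YY} = 0.007579 m/kN.
Compatibility — the beam at Y must follow the support down by 0.01 m: δ_0 − R_Y·δ_{YY} = 0.01, so R_Y = (1.6978 − 0.01)/0.007579 = 222.7 kN.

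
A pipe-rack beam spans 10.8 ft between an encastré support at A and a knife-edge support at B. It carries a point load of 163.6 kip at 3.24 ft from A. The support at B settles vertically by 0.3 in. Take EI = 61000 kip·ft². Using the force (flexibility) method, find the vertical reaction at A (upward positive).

R_A = 147.4 kip

Release the roller at B. Primary structure: cantilever fixed at A.
Downward deflection at the released point B due to the loads:
  point load 163.6 at a = 3.24: Pa²(3L − a)/(6EI) = 8347/EI
Tip deflection under a unit load at B: L³/(3EI) = 419.9/EI.
With EI = 61000 kip·ft²: δ_0 = 0.13683 ft and δ_{BB} = 0.006884 ft/kip.
Compatibility — the beam at B must follow the support down by 0.025 ft: δ_0 − R_B·δ_{BB} = 0.025, so R_B = (0.13683 − 0.025)/0.006884 = 16.25 kip.
Vertical equilibrium: R_A = ΣP − R_B = 163.6 − 16.25 = 147.4 kip.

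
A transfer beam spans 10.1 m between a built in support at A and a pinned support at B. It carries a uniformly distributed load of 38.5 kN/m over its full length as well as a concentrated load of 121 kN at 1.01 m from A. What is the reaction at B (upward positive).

Choose R_B as the redundant. The primary structure is the cantilever fixed at A.
Free-end deflection of the primary structure under the applied loading (downward +):
  UDL 38.5: wL⁴/(8EI) = 50079/EI
  point load 121 at a = 1.01: Pa²(3L − a)/(6EI) = 602.6/EI
  δ_0 = 50682/EI
Flexibility coefficient — unit upward force at B: δ_{BB} = L³/(3EI) = 343.4/EI.
The prop prevents deflection at B: R_B = δ_0/δ_{BB} = 50682/343.4 = 147.6 kN.

R_B = 147.6 kN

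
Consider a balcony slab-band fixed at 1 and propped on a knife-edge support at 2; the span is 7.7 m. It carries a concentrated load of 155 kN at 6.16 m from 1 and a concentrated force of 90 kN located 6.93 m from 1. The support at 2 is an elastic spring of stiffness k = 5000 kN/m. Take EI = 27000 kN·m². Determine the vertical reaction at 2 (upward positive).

R_2 = 179.3 kN

Choose R_2 as the redundant. The primary structure is the cantilever fixed at 1.
Downward deflection at the released point 2 due to the loads:
  point load 155 at a = 6.16: Pa²(3L − a)/(6EI) = 16606/EI
  point load 90 at a = 6.93: Pa²(3L − a)/(6EI) = 11648/EI
  δ_0 = 28254/EI
Flexibility coefficient — unit upward force at 2: δ_{22} = L³/(3EI) = 152.2/EI.
With EI = 27000 kN·m²: δ_0 = 1.0464 m and δ_{22} = 0.005636 m/kN.
Compatibility — the spring shortens by R_2/k under the reaction it provides: δ_0 − R_2·δ_{22} = R_2/k. With 1/k = 0.0002 m/kN, R_2 = δ_0 / (δ_{22} + 1/k) = 1.0464 / (0.005636 + 0.0002) = 179.3 kN.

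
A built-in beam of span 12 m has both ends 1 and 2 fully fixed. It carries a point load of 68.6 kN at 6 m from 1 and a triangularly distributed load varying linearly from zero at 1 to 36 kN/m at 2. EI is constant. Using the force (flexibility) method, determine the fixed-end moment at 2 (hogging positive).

Take the two fixed-end moments M_1, M_2 as redundants; the released structure is the simple span 12.
On the primary (simply-supported) span, the end slopes from the loading are:
  at 1: point load 68.6 at a = 6: Pab(L + b)/(6LEI) = 617.4/EI
  at 2: point load 68.6 at a = 6: Pab(L + a)/(6LEI) = 617.4/EI
  at 1: triangular load, peak 36: 7w₀L³/(360EI) = 1210/EI
  at 2: triangular load, peak 36: w₀L³/(45EI) = 1382/EI
  θ_10 = 1827/EI,  θ_20 = 2000/EI
Flexibility coefficients: a unit moment at one end gives L/(3EI) there and L/(6EI) at the far end, so f₁₁ = f₂₂ = 4/EI and f₁₂ = f₂₁ = 2/EI.
Compatibility — zero rotation at each built-in end:
  4 M_1 + 2 M_2 = 1827
  2 M_1 + 4 M_2 = 2000
Solving the pair gives M_1 = 275.7 kN·m and M_2 = 362.1 kN·m (hogging).

M_2 = 362.1 kN·m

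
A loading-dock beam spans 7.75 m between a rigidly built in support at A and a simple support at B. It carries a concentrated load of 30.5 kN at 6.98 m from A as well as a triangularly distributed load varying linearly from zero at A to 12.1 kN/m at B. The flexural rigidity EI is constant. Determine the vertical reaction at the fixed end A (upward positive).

R_A = 25.63 kN

Release the roller at B. Primary structure: cantilever fixed at A.
Primary-structure tip deflection at B by superposition:
  point load 30.5 at a = 6.98: Pa²(3L − a)/(6EI) = 4029/EI
  triangular load, peak 12.1 at the free end: 11w₀L⁴/(120EI) = 4001/EI
  δ_0 = 8031/EI
Flexibility coefficient — unit upward force at B: δ_{BB} = L³/(3EI) = 155.2/EI.
The prop prevents deflection at B: R_B = δ_0/δ_{BB} = 8031/155.2 = 51.76 kN.
Vertical equilibrium: R_A = ΣP − R_B = 77.39 − 51.76 = 25.63 kN.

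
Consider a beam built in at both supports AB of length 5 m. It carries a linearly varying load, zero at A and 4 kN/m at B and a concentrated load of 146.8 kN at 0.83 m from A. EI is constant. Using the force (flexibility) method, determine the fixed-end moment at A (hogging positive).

Release both end moments; the primary structure is a simply-supported span AB with redundants M_A and M_B.
End rotations of the released simple span under the applied load (×1/EI):
  at A: triangular load, peak 4: 7w₀L³/(360EI) = 9.722/EI
  at B: triangular load, peak 4: w₀L³/(45EI) = 11.11/EI
  at A: point load 146.8 at a = 0.83: Pab(L + b)/(6LEI) = 155.3/EI
  at B: point load 146.8 at a = 0.83: Pab(L + a)/(6LEI) = 98.74/EI
  θ_A0 = 165/EI,  θ_B0 = 109.8/EI
Flexibility coefficients: a unit moment at one end gives L/(3EI) there and L/(6EI) at the far end, so f₁₁ = f₂₂ = 1.667/EI and f₁₂ = f₂₁ = 0.8333/EI.
Compatibility — zero rotation at each built-in end:
  1.667 M_A + 0.8333 M_B = 165
  0.8333 M_A + 1.667 M_B = 109.8
Solving the pair gives M_A = 88.08 kN·m and M_B = 21.87 kN·m (hogging).

M_A = 88.08 kN·m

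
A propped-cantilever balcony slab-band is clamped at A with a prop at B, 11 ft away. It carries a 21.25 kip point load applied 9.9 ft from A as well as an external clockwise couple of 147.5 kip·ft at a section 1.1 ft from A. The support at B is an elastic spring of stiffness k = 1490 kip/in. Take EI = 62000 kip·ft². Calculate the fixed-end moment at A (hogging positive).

M_A = 118.9 kip·ft

Release the roller at B. Primary structure: cantilever fixed at A.
Free-end deflection of the primary structure under the applied loading (downward +):
  point load 21.25 at a = 9.9: Pa²(3L − a)/(6EI) = 8018/EI
  clockwise couple 147.5 at a = 1.1: M₀a(2L − a)/(2EI) = 1696/EI
  δ_0 = 9714/EI
Flexibility coefficient — unit upward force at B: δ_{BB} = L³/(3EI) = 443.7/EI.
With EI = 62000 kip·ft²: δ_0 = 0.15668 ft and δ_{BB} = 0.007156 ft/kip.
Compatibility — the spring shortens by R_B/k under the reaction it provides: δ_0 − R_B·δ_{BB} = R_B/k. With 1/k = 1/(1490×12) ft/kip = 0.000056 ft/kip, R_B = δ_0 / (δ_{BB} + 1/k) = 0.15668 / (0.007156 + 0.000056) = 21.72 kip.
Moment equilibrium about A: M_A = Σ(load moments about A) − R_B·L = 357.9 − 21.72×11 = 118.9 kip·ft.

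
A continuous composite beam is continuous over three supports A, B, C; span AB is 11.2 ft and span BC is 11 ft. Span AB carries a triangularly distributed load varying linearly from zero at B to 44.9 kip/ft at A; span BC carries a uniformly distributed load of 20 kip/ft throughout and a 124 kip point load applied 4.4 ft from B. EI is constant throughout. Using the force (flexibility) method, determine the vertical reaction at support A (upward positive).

R_A = 127.9 kip

Take M_B as the redundant. Released structure: two simple spans AB and BC with a hinge at B.
Discontinuity in slope at B on the released structure — sum the simple-span end rotations:
  span AB: triangular load, peak 44.9: 7w₀L³/(360EI) = 1227/EI
  span BC: UDL 20: wL³/(24EI) = 1109/EI
  span BC: point load 124 at a = 4.4: Pab(L + b)/(6LEI) = 960.3/EI
  relative rotation θ_0 = (1227 + 2069)/EI = 3296/EI
A unit hogging moment at B produces rotation L₁/(3EI) + L₂/(3EI) = 7.4/EI.
Slope continuity at B: θ_0 = M_B·7.4/EI, so M_B = 3296/7.4 = 445.4 kip·ft (hogging).
Span AB, ΣM about A with M_B applied at B: R_B^{AB}·11.2 = 938.7 + 445.4, so R_B^{AB} = 123.6 kip and R_A = 251.4 − 123.6 = 127.9 kip.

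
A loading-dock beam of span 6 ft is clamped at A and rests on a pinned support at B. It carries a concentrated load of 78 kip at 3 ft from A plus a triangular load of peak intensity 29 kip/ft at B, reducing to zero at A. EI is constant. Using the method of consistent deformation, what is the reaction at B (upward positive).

Release the roller at B. Primary structure: cantilever fixed at A.
Primary-structure tip deflection at B by superposition:
  point load 78 at a = 3: Pa²(3L − a)/(6EI) = 1755/EI
  triangular load, peak 29 at the free end: 11w₀L⁴/(120EI) = 3445/EI
  δ_0 = 5200/EI
Flexibility coefficient — unit upward force at B: δ_{BB} = L³/(3EI) = 72/EI.
The prop prevents deflection at B: R_B = δ_0/δ_{BB} = 5200/72 = 72.22 kip.

R_B = 72.22 kip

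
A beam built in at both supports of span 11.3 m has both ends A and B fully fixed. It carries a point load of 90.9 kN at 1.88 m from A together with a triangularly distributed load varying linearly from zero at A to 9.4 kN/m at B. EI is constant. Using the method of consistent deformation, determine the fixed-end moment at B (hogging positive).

M_B = 83.72 kN·m

Release both end moments; the primary structure is a simply-supported span AB with redundants M_A and M_B.
Simple-span end rotations at A and B under the given loads:
  at A: point load 90.9 at a = 1.88: Pab(L + b)/(6LEI) = 492/EI
  at B: point load 90.9 at a = 1.88: Pab(L + a)/(6LEI) = 312.9/EI
  at A: triangular load, peak 9.4: 7w₀L³/(360EI) = 263.7/EI
  at B: triangular load, peak 9.4: w₀L³/(45EI) = 301.4/EI
  θ_A0 = 755.7/EI,  θ_B0 = 614.3/EI
Flexibility coefficients: a unit moment at one end gives L/(3EI) there and L/(6EI) at the far end, so f₁₁ = f₂₂ = 3.767/EI and f₁₂ = f₂₁ = 1.883/EI.
Compatibility — zero rotation at each built-in end:
  3.767 M_A + 1.883 M_B = 755.7
  1.883 M_A + 3.767 M_B = 614.3
Solving the pair gives M_A = 158.8 kN·m and M_B = 83.72 kN·m (hogging).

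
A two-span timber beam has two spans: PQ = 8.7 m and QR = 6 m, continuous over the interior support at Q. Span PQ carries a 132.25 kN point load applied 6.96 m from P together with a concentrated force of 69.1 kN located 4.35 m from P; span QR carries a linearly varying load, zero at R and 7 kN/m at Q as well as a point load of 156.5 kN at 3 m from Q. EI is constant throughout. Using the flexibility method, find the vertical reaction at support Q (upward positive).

R_Q = 301.2 kN

Take M_Q as the redundant. Released structure: two simple spans PQ and QR with a hinge at Q.
Discontinuity in slope at Q on the released structure — sum the simple-span end rotations:
  span PQ: point load 132.25 at a = 6.96: Pab(L + a)/(6LEI) = 480.5/EI
  span PQ: point load 69.1 at a = 4.35: Pab(L + a)/(6LEI) = 326.9/EI
  span QR: triangular load, peak 7: w₀L³/(45EI) = 33.6/EI
  span QR: point load 156.5 at a = 3: Pab(L + b)/(6LEI) = 352.1/EI
  relative rotation θ_0 = (807.4 + 385.7)/EI = 1193/EI
A unit hogging moment at Q produces rotation L₁/(3EI) + L₂/(3EI) = 4.9/EI.
Slope continuity at Q: θ_0 = M_Q·4.9/EI, so M_Q = 1193/4.9 = 243.5 kN·m (hogging).
Span PQ, ΣM about P with M_Q applied at Q: R_Q^{PQ}·8.7 = 1221 + 243.5, so R_Q^{PQ} = 168.3 kN and R_P = 201.3 − 168.3 = 33.01 kN.
Span QR, ΣM about R: R_Q^{QR}·6 = 553.5 + 243.5, so R_Q^{QR} = 132.8 kN and R_R = 177.5 − 132.8 = 44.67 kN.
R_Q = 168.3 + 132.8 = 301.2 kN.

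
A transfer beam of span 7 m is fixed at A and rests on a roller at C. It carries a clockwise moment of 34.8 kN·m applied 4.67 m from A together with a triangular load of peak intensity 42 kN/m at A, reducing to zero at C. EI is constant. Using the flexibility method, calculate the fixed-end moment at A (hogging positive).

M_A = 125.6 kN·m

Remove the prop at C; the released (primary) structure is a cantilever built in at A.
Downward deflection at the released point C due to the loads:
  clockwise couple 34.8 at a = 4.67: M₀a(2L − a)/(2EI) = 758.1/EI
  triangular load, peak 42 at the fixed end: w₀L⁴/(30EI) = 3361/EI
  δ_0 = 4120/EI
Tip deflection under a unit load at C: L³/(3EI) = 114.3/EI.
Compatibility at C: δ_0 − R_C·δ_{CC} = 0, so R_C = 4120/114.3 = 36.03 kN.
Moment equilibrium about A: M_A = Σ(load moments about A) − R_C·L = 377.8 − 36.03×7 = 125.6 kN·m.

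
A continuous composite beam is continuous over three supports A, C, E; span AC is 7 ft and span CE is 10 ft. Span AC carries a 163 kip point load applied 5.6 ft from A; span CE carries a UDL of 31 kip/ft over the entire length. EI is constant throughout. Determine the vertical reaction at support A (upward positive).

R_A = -9.628 kip

Insert a hinge at C; M_C is the redundant, and each span becomes simply supported.
End slopes at the hinge C, treating each span as simply supported:
  span AC: point load 163 at a = 5.6: Pab(L + a)/(6LEI) = 383.4/EI
  span CE: UDL 31: wL³/(24EI) = 1292/EI
  relative rotation θ_0 = (383.4 + 1292)/EI = 1675/EI
A unit hogging moment at C produces rotation L₁/(3EI) + L₂/(3EI) = 5.667/EI.
Compatibility: M_C·(L₁+L₂)/(3EI) = θ_0, giving M_C = 295.6 kip·ft (hogging).
Span AC, ΣM about A with M_C applied at C: R_C^{AC}·7 = 912.8 + 295.6, so R_C^{AC} = 172.6 kip and R_A = 163 − 172.6 = -9.628 kip.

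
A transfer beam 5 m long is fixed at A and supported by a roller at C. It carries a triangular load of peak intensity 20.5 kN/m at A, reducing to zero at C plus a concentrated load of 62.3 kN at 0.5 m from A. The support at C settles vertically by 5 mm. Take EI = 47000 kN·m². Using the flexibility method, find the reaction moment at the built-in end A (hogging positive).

Choose R_C as the redundant. The primary structure is the cantilever fixed at A.
Primary-structure tip deflection at C by superposition:
  triangular load, peak 20.5 at the fixed end: w₀L⁴/(30EI) = 427.1/EI
  point load 62.3 at a = 0.5: Pa²(3L − a)/(6EI) = 37.64/EI
  δ_0 = 464.7/EI
Tip deflection under a unit load at C: L³/(3EI) = 41.67/EI.
With EI = 47000 kN·m²: δ_0 = 0.009888 m and δ_{CC} = 0.000887 m/kN.
Compatibility — the beam at C must follow the support down by 0.005 m: δ_0 − R_C·δ_{CC} = 0.005, so R_C = (0.009888 − 0.005)/0.000887 = 5.513 kN.
Moment equilibrium about A: M_A = Σ(load moments about A) − R_C·L = 116.6 − 5.513×5 = 89 kN·m.

M_A = 89 kN·m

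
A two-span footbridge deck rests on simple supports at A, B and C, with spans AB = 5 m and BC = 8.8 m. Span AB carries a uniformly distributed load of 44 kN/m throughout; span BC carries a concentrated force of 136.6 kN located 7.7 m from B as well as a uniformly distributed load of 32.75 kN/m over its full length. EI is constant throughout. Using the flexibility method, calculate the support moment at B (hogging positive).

M_B = 299.1 kN·m

Release continuity at B by inserting a hinge; the redundant is the internal moment M_B. The primary structure is two simply-supported spans AB and BC.
End slopes at the hinge B, treating each span as simply supported:
  span AB: UDL 44: wL³/(24EI) = 229.2/EI
  span BC: point load 136.6 at a = 7.7: Pab(L + b)/(6LEI) = 216.9/EI
  span BC: UDL 32.75: wL³/(24EI) = 929.9/EI
  relative rotation θ_0 = (229.2 + 1147)/EI = 1376/EI
A unit hogging moment at B produces rotation L₁/(3EI) + L₂/(3EI) = 4.6/EI.
Slope continuity at B: θ_0 = M_B·4.6/EI, so M_B = 1376/4.6 = 299.1 kN·m (hogging).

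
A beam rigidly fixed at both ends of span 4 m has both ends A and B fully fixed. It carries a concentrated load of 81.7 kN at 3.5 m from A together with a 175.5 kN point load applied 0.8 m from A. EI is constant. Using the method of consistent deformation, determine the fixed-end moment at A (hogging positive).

M_A = 94.32 kN·m

Release both end moments; the primary structure is a simply-supported span AB with redundants M_A and M_B.
On the primary (simply-supported) span, the end slopes from the loading are:
  at A: point load 81.7 at a = 3.5: Pab(L + b)/(6LEI) = 26.81/EI
  at B: point load 81.7 at a = 3.5: Pab(L + a)/(6LEI) = 44.68/EI
  at A: point load 175.5 at a = 0.8: Pab(L + b)/(6LEI) = 134.8/EI
  at B: point load 175.5 at a = 0.8: Pab(L + a)/(6LEI) = 89.86/EI
  θ_A0 = 161.6/EI,  θ_B0 = 134.5/EI
Flexibility coefficients: a unit moment at one end gives L/(3EI) there and L/(6EI) at the far end, so f₁₁ = f₂₂ = 1.333/EI and f₁₂ = f₂₁ = 0.6667/EI.
Compatibility — zero rotation at each built-in end:
  1.333 M_A + 0.6667 M_B = 161.6
  0.6667 M_A + 1.333 M_B = 134.5
Solving the pair gives M_A = 94.32 kN·m and M_B = 53.74 kN·m (hogging).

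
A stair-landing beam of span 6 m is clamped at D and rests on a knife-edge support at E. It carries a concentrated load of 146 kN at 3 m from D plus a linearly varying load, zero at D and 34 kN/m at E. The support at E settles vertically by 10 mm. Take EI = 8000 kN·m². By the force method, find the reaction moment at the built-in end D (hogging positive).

Release the roller at E. Primary structure: cantilever fixed at D.
Primary-structure tip deflection at E by superposition:
  point load 146 at a = 3: Pa²(3L − a)/(6EI) = 3285/EI
  triangular load, peak 34 at the free end: 11w₀L⁴/(120EI) = 4039/EI
  δ_0 = 7324/EI
Tip deflection under a unit load at E: L³/(3EI) = 72/EI.
With EI = 8000 kN·m²: δ_0 = 0.91552 m and δ_{EE} = 0.009 m/kN.
Compatibility — the beam at E must follow the support down by 0.01 m: δ_0 − R_E·δ_{EE} = 0.01, so R_E = (0.91552 − 0.01)/0.009 = 100.6 kN.
Moment equilibrium about D: M_D = Σ(load moments about D) − R_E·L = 846 − 100.6×6 = 242.3 kN·m.

M_D = 242.3 kN·m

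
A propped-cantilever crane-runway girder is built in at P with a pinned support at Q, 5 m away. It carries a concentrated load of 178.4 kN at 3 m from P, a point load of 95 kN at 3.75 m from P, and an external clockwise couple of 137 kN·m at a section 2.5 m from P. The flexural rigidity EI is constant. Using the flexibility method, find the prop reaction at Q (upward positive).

Take the reaction at Q as the redundant and release it; the primary structure is a cantilever fixed at P.
Downward deflection at the released point Q due to the loads:
  point load 178.4 at a = 3: Pa²(3L − a)/(6EI) = 3211/EI
  point load 95 at a = 3.75: Pa²(3L − a)/(6EI) = 2505/EI
  clockwise couple 137 at a = 2.5: M₀a(2L − a)/(2EI) = 1284/EI
  δ_0 = 7000/EI
Tip deflection under a unit load at Q: L³/(3EI) = 41.67/EI.
Compatibility at Q: δ_0 − R_Q·δ_{QQ} = 0, so R_Q = 7000/41.67 = 168 kN.

R_Q = 168 kN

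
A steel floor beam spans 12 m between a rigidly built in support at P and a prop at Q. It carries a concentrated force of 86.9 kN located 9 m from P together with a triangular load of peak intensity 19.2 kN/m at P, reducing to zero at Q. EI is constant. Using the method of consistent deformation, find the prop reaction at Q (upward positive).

R_Q = 78.03 kN

Remove the prop at Q; the released (primary) structure is a cantilever built in at P.
Downward deflection at the released point Q due to the loads:
  point load 86.9 at a = 9: Pa²(3L − a)/(6EI) = 31675/EI
  triangular load, peak 19.2 at the fixed end: w₀L⁴/(30EI) = 13271/EI
  δ_0 = 44946/EI
Tip deflection under a unit load at Q: L³/(3EI) = 576/EI.
Compatibility at Q: δ_0 − R_Q·δ_{QQ} = 0, so R_Q = 44946/576 = 78.03 kN.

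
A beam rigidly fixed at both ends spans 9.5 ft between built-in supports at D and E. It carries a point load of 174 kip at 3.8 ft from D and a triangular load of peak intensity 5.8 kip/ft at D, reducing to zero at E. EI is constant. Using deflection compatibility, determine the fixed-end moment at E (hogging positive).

M_E = 176.1 kip·ft

Take the two fixed-end moments M_D, M_E as redundants; the released structure is the simple span DE.
End rotations of the released simple span under the applied load (×1/EI):
  at D: point load 174 at a = 3.8: Pab(L + b)/(6LEI) = 1005/EI
  at E: point load 174 at a = 3.8: Pab(L + a)/(6LEI) = 879.4/EI
  at D: triangular load, peak 5.8: w₀L³/(45EI) = 110.5/EI
  at E: triangular load, peak 5.8: 7w₀L³/(360EI) = 96.69/EI
  θ_D0 = 1116/EI,  θ_E0 = 976.1/EI
Flexibility coefficients: a unit moment at one end gives L/(3EI) there and L/(6EI) at the far end, so f₁₁ = f₂₂ = 3.167/EI and f₁₂ = f₂₁ = 1.583/EI.
Compatibility — zero rotation at each built-in end:
  3.167 M_D + 1.583 M_E = 1116
  1.583 M_D + 3.167 M_E = 976.1
Solving the pair gives M_D = 264.2 kip·ft and M_E = 176.1 kip·ft (hogging).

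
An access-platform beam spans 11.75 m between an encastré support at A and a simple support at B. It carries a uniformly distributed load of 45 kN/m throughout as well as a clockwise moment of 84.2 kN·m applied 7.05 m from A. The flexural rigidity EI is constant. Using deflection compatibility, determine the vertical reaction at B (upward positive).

R_B = 207.3 kN

Take the reaction at B as the redundant and release it; the primary structure is a cantilever fixed at A.
Downward deflection at the released point B due to the loads:
  UDL 45: wL⁴/(8EI) = 107220/EI
  clockwise couple 84.2 at a = 7.05: M₀a(2L − a)/(2EI) = 4882/EI
  δ_0 = 112102/EI
Tip deflection under a unit load at B: L³/(3EI) = 540.7/EI.
Compatibility at B: δ_0 − R_B·δ_{BB} = 0, so R_B = 112102/540.7 = 207.3 kN.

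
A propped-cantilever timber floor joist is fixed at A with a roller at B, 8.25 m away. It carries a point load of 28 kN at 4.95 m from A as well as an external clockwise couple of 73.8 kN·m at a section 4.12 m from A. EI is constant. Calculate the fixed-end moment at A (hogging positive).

Release the roller at B. Primary structure: cantilever fixed at A.
Downward deflection at the released point B due to the loads:
  point load 28 at a = 4.95: Pa²(3L − a)/(6EI) = 2264/EI
  clockwise couple 73.8 at a = 4.12: M₀a(2L − a)/(2EI) = 1882/EI
  δ_0 = 4146/EI
Flexibility coefficient — unit upward force at B: δ_{BB} = L³/(3EI) = 187.2/EI.
The prop prevents deflection at B: R_B = δ_0/δ_{BB} = 4146/187.2 = 22.15 kN.
Moment equilibrium about A: M_A = Σ(load moments about A) − R_B·L = 212.4 − 22.15×8.25 = 29.65 kN·m.

M_A = 29.65 kN·m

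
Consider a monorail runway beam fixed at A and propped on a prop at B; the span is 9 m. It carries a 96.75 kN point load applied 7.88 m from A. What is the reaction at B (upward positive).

Take the reaction at B as the redundant and release it; the primary structure is a cantilever fixed at A.
Free-end deflection of the primary structure under the applied loading (downward +):
  point load 96.75 at a = 7.88: Pa²(3L − a)/(6EI) = 19144/EI
Tip deflection under a unit load at B: L³/(3EI) = 243/EI.
The prop prevents deflection at B: R_B = δ_0/δ_{BB} = 19144/243 = 78.78 kN.

R_B = 78.78 kN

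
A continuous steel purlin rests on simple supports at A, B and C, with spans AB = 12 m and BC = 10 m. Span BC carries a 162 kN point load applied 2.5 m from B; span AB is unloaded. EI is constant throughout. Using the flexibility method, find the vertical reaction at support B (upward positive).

Take M_B as the redundant. Released structure: two simple spans AB and BC with a hinge at B.
Rotations at B on the released spans (each span's end-slope, ×1/EI):
  span BC: point load 162 at a = 2.5: Pab(L + b)/(6LEI) = 885.9/EI
  relative rotation θ_0 = (0 + 885.9)/EI = 885.9/EI
A unit hogging moment at B produces rotation L₁/(3EI) + L₂/(3EI) = 7.333/EI.
Slope continuity at B: θ_0 = M_B·7.333/EI, so M_B = 885.9/7.333 = 120.8 kN·m (hogging).
Span AB, ΣM about A with M_B applied at B: R_B^{AB}·12 = 0 + 120.8, so R_B^{AB} = 10.07 kN and R_A = 0 − 10.07 = -10.07 kN.
Span BC, ΣM about C: R_B^{BC}·10 = 1215 + 120.8, so R_B^{BC} = 133.6 kN and R_C = 162 − 133.6 = 28.42 kN.
R_B = 10.07 + 133.6 = 143.6 kN.

R_B = 143.6 kN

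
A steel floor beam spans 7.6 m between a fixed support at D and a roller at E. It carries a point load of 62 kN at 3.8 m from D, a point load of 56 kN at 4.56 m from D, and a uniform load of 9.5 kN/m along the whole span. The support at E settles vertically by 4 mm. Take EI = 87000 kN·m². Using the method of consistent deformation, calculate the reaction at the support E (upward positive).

Choose R_E as the redundant. The primary structure is the cantilever fixed at D.
Downward deflection at the released point E due to the loads:
  point load 62 at a = 3.8: Pa²(3L − a)/(6EI) = 2835/EI
  point load 56 at a = 4.56: Pa²(3L − a)/(6EI) = 3540/EI
  UDL 9.5: wL⁴/(8EI) = 3962/EI
  δ_0 = 10337/EI
Tip deflection under a unit load at E: L³/(3EI) = 146.3/EI.
With EI = 87000 kN·m²: δ_0 = 0.11881 m and δ_{EE} = 0.001682 m/kN.
Compatibility — the beam at E must follow the support down by 0.004 m: δ_0 − R_E·δ_{EE} = 0.004, so R_E = (0.11881 − 0.004)/0.001682 = 68.26 kN.

R_E = 68.26 kN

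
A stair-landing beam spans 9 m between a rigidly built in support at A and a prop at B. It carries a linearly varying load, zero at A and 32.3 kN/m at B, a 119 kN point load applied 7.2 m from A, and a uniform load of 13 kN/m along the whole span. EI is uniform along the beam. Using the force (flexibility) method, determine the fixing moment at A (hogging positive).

M_A = 387.1 kN·m

Release the roller at B. Primary structure: cantilever fixed at A.
Deflection at B on the released cantilever, summing each load's contribution:
  triangular load, peak 32.3 at the free end: 11w₀L⁴/(120EI) = 19426/EI
  point load 119 at a = 7.2: Pa²(3L − a)/(6EI) = 20358/EI
  UDL 13: wL⁴/(8EI) = 10662/EI
  δ_0 = 50445/EI
Tip deflection under a unit load at B: L³/(3EI) = 243/EI.
The prop prevents deflection at B: R_B = δ_0/δ_{BB} = 50445/243 = 207.6 kN.
Moment equilibrium about A: M_A = Σ(load moments about A) − R_B·L = 2255 − 207.6×9 = 387.1 kN·m.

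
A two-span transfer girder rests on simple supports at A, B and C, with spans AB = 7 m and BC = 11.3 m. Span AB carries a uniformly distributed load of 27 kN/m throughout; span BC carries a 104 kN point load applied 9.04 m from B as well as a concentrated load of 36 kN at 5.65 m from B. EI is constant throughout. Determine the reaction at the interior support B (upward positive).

Release continuity at B by inserting a hinge; the redundant is the internal moment M_B. The primary structure is two simply-supported spans AB and BC.
End slopes at the hinge B, treating each span as simply supported:
  span AB: UDL 27: wL³/(24EI) = 385.9/EI
  span BC: point load 104 at a = 9.04: Pab(L + b)/(6LEI) = 425/EI
  span BC: point load 36 at a = 5.65: Pab(L + b)/(6LEI) = 287.3/EI
  relative rotation θ_0 = (385.9 + 712.3)/EI = 1098/EI
A unit hogging moment at B produces rotation L₁/(3EI) + L₂/(3EI) = 6.1/EI.
Slope continuity at B: θ_0 = M_B·6.1/EI, so M_B = 1098/6.1 = 180 kN·m (hogging).
Span AB, ΣM about A with M_B applied at B: R_B^{AB}·7 = 661.5 + 180, so R_B^{AB} = 120.2 kN and R_A = 189 − 120.2 = 68.78 kN.
Span BC, ΣM about C: R_B^{BC}·11.3 = 438.4 + 180, so R_B^{BC} = 54.73 kN and R_C = 140 − 54.73 = 85.27 kN.
R_B = 120.2 + 54.73 = 174.9 kN.

R_B = 174.9 kN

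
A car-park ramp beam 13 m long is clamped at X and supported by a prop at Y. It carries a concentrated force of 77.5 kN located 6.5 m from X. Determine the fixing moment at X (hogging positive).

Remove the prop at Y; the released (primary) structure is a cantilever built in at X.
Primary-structure tip deflection at Y by superposition:
  point load 77.5 at a = 6.5: Pa²(3L − a)/(6EI) = 17736/EI
Tip deflection under a unit load at Y: L³/(3EI) = 732.3/EI.
The prop prevents deflection at Y: R_Y = δ_0/δ_{YY} = 17736/732.3 = 24.22 kN.
Moment equilibrium about X: M_X = Σ(load moments about X) − R_Y·L = 503.8 − 24.22×13 = 188.9 kN·m.

M_X = 188.9 kN·m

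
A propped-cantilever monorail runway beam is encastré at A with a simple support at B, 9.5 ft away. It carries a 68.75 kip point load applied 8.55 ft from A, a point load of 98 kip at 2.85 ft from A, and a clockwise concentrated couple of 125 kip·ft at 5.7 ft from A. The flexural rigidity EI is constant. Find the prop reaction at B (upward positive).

R_B = 86.96 kip

Remove the prop at B; the released (primary) structure is a cantilever built in at A.
Primary-structure tip deflection at B by superposition:
  point load 68.75 at a = 8.55: Pa²(3L − a)/(6EI) = 16711/EI
  point load 98 at a = 2.85: Pa²(3L − a)/(6EI) = 3403/EI
  clockwise couple 125 at a = 5.7: M₀a(2L − a)/(2EI) = 4738/EI
  δ_0 = 24852/EI
Flexibility coefficient — unit upward force at B: δ_{BB} = L³/(3EI) = 285.8/EI.
Compatibility at B: δ_0 − R_B·δ_{BB} = 0, so R_B = 24852/285.8 = 86.96 kip.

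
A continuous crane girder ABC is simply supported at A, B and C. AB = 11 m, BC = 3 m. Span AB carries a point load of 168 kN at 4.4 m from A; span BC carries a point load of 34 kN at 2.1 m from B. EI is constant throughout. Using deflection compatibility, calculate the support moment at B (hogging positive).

M_B = 246.9 kN·m

Insert a hinge at B; M_B is the redundant, and each span becomes simply supported.
Rotations at B on the released spans (each span's end-slope, ×1/EI):
  span AB: point load 168 at a = 4.4: Pab(L + a)/(6LEI) = 1138/EI
  span BC: point load 34 at a = 2.1: Pab(L + b)/(6LEI) = 13.92/EI
  relative rotation θ_0 = (1138 + 13.92)/EI = 1152/EI
A unit hogging moment at B produces rotation L₁/(3EI) + L₂/(3EI) = 4.667/EI.
Slope continuity at B: θ_0 = M_B·4.667/EI, so M_B = 1152/4.667 = 246.9 kN·m (hogging).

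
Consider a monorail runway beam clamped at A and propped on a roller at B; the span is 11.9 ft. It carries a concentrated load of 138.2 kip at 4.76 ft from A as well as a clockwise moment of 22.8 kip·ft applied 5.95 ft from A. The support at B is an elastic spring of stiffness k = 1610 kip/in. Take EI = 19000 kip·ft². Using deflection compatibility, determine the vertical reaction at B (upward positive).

R_B = 30.85 kip

Take the reaction at B as the redundant and release it; the primary structure is a cantilever fixed at A.
Free-end deflection of the primary structure under the applied loading (downward +):
  point load 138.2 at a = 4.76: Pa²(3L − a)/(6EI) = 16147/EI
  clockwise couple 22.8 at a = 5.95: M₀a(2L − a)/(2EI) = 1211/EI
  δ_0 = 17358/EI
Flexibility coefficient — unit upward force at B: δ_{BB} = L³/(3EI) = 561.7/EI.
With EI = 19000 kip·ft²: δ_0 = 0.91356 ft and δ_{BB} = 0.029564 ft/kip.
Compatibility — the spring shortens by R_B/k under the reaction it provides: δ_0 − R_B·δ_{BB} = R_B/k. With 1/k = 1/(1610×12) ft/kip = 0.000052 ft/kip, R_B = δ_0 / (δ_{BB} + 1/k) = 0.91356 / (0.029564 + 0.000052) = 30.85 kip.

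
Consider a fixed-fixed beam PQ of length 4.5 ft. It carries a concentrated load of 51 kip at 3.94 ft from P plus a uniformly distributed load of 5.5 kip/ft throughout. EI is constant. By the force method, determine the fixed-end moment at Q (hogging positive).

Release both end moments; the primary structure is a simply-supported span PQ with redundants M_P and M_Q.
Simple-span end rotations at P and Q under the given loads:
  at P: point load 51 at a = 3.94: Pab(L + b)/(6LEI) = 21.09/EI
  at Q: point load 51 at a = 3.94: Pab(L + a)/(6LEI) = 35.17/EI
  at P: UDL 5.5: wL³/(24EI) = 20.88/EI
  at Q: UDL 5.5: wL³/(24EI) = 20.88/EI
  θ_P0 = 41.97/EI,  θ_Q0 = 56.06/EI
Flexibility coefficients: a unit moment at one end gives L/(3EI) there and L/(6EI) at the far end, so f₁₁ = f₂₂ = 1.5/EI and f₁₂ = f₂₁ = 0.75/EI.
Compatibility — zero rotation at each built-in end:
  1.5 M_P + 0.75 M_Q = 41.97
  0.75 M_P + 1.5 M_Q = 56.06
Solving the pair gives M_P = 12.39 kip·ft and M_Q = 31.18 kip·ft (hogging).

M_Q = 31.18 kip·ft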